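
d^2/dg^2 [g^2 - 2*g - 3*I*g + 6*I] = 2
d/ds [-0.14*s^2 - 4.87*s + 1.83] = -0.28*s - 4.87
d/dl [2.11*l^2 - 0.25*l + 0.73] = 4.22*l - 0.25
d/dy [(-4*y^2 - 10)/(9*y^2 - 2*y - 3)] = 4*(2*y^2 + 51*y - 5)/(81*y^4 - 36*y^3 - 50*y^2 + 12*y + 9)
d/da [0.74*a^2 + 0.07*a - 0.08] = 1.48*a + 0.07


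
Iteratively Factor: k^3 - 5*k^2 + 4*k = (k - 4)*(k^2 - k) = k*(k - 4)*(k - 1)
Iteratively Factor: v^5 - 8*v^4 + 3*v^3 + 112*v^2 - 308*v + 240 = (v - 5)*(v^4 - 3*v^3 - 12*v^2 + 52*v - 48) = (v - 5)*(v - 2)*(v^3 - v^2 - 14*v + 24) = (v - 5)*(v - 3)*(v - 2)*(v^2 + 2*v - 8) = (v - 5)*(v - 3)*(v - 2)*(v + 4)*(v - 2)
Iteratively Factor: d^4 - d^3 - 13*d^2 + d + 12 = (d + 1)*(d^3 - 2*d^2 - 11*d + 12) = (d - 1)*(d + 1)*(d^2 - d - 12) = (d - 1)*(d + 1)*(d + 3)*(d - 4)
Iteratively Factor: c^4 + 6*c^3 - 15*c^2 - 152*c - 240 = (c + 3)*(c^3 + 3*c^2 - 24*c - 80) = (c - 5)*(c + 3)*(c^2 + 8*c + 16) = (c - 5)*(c + 3)*(c + 4)*(c + 4)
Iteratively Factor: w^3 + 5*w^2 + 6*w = (w)*(w^2 + 5*w + 6) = w*(w + 2)*(w + 3)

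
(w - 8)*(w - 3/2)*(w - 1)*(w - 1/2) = w^4 - 11*w^3 + 107*w^2/4 - 91*w/4 + 6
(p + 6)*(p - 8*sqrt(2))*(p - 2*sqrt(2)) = p^3 - 10*sqrt(2)*p^2 + 6*p^2 - 60*sqrt(2)*p + 32*p + 192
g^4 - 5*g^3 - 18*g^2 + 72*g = g*(g - 6)*(g - 3)*(g + 4)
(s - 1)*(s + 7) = s^2 + 6*s - 7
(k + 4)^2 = k^2 + 8*k + 16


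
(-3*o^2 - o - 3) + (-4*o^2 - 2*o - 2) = -7*o^2 - 3*o - 5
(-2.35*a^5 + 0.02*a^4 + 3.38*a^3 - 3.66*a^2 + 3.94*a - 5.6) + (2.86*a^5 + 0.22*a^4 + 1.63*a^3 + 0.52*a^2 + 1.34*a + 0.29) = 0.51*a^5 + 0.24*a^4 + 5.01*a^3 - 3.14*a^2 + 5.28*a - 5.31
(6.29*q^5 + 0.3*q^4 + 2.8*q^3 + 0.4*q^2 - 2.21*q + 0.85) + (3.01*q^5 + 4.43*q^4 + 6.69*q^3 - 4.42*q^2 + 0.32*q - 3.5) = 9.3*q^5 + 4.73*q^4 + 9.49*q^3 - 4.02*q^2 - 1.89*q - 2.65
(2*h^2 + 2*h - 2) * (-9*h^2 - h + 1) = -18*h^4 - 20*h^3 + 18*h^2 + 4*h - 2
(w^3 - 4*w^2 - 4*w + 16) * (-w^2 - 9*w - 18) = -w^5 - 5*w^4 + 22*w^3 + 92*w^2 - 72*w - 288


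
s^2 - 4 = (s - 2)*(s + 2)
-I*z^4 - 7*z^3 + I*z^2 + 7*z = z*(z - 1)*(z - 7*I)*(-I*z - I)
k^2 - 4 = (k - 2)*(k + 2)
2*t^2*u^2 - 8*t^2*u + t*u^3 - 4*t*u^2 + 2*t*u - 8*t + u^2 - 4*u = (2*t + u)*(u - 4)*(t*u + 1)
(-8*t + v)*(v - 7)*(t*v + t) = -8*t^2*v^2 + 48*t^2*v + 56*t^2 + t*v^3 - 6*t*v^2 - 7*t*v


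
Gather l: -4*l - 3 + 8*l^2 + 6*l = 8*l^2 + 2*l - 3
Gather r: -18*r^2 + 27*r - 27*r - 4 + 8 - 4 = -18*r^2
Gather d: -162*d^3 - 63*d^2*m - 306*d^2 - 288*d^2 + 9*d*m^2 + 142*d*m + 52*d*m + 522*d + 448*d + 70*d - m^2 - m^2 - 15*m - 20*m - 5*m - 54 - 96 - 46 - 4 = -162*d^3 + d^2*(-63*m - 594) + d*(9*m^2 + 194*m + 1040) - 2*m^2 - 40*m - 200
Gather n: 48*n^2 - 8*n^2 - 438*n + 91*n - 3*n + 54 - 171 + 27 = 40*n^2 - 350*n - 90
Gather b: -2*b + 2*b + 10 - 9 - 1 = 0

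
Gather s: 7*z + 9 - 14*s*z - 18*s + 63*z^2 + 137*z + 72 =s*(-14*z - 18) + 63*z^2 + 144*z + 81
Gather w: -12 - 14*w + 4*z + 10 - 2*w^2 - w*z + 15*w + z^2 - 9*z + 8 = -2*w^2 + w*(1 - z) + z^2 - 5*z + 6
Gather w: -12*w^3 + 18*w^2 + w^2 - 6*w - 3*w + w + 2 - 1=-12*w^3 + 19*w^2 - 8*w + 1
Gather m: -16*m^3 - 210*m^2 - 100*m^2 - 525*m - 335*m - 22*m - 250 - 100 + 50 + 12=-16*m^3 - 310*m^2 - 882*m - 288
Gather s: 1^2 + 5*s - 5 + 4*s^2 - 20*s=4*s^2 - 15*s - 4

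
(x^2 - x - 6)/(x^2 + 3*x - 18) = (x + 2)/(x + 6)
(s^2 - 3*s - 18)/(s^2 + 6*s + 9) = (s - 6)/(s + 3)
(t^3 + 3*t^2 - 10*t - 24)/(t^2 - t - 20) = (t^2 - t - 6)/(t - 5)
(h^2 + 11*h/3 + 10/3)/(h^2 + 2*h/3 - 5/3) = (h + 2)/(h - 1)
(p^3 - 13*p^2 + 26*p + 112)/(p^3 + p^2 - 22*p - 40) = (p^2 - 15*p + 56)/(p^2 - p - 20)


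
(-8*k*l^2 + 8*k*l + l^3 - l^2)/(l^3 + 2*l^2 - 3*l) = (-8*k + l)/(l + 3)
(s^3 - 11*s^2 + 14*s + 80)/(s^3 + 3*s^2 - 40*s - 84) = (s^2 - 13*s + 40)/(s^2 + s - 42)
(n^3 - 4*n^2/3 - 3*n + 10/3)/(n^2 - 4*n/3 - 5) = (n^2 - 3*n + 2)/(n - 3)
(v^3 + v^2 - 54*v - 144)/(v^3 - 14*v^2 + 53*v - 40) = (v^2 + 9*v + 18)/(v^2 - 6*v + 5)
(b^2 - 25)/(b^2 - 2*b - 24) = (25 - b^2)/(-b^2 + 2*b + 24)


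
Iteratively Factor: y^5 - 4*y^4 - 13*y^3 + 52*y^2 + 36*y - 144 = (y - 3)*(y^4 - y^3 - 16*y^2 + 4*y + 48) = (y - 3)*(y + 2)*(y^3 - 3*y^2 - 10*y + 24) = (y - 3)*(y + 2)*(y + 3)*(y^2 - 6*y + 8) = (y - 4)*(y - 3)*(y + 2)*(y + 3)*(y - 2)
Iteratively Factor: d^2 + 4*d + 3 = (d + 1)*(d + 3)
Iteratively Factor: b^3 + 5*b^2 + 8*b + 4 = (b + 1)*(b^2 + 4*b + 4) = (b + 1)*(b + 2)*(b + 2)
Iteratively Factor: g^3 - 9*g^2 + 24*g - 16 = (g - 4)*(g^2 - 5*g + 4) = (g - 4)*(g - 1)*(g - 4)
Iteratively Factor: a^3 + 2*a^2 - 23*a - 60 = (a + 4)*(a^2 - 2*a - 15) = (a + 3)*(a + 4)*(a - 5)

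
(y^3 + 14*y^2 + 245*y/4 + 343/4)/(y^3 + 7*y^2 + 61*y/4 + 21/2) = (2*y^2 + 21*y + 49)/(2*y^2 + 7*y + 6)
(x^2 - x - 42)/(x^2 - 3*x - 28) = (x + 6)/(x + 4)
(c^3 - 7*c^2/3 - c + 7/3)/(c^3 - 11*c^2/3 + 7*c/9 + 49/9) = 3*(c - 1)/(3*c - 7)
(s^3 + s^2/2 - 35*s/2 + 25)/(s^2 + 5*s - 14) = (2*s^2 + 5*s - 25)/(2*(s + 7))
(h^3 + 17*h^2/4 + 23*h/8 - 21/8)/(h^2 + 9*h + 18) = (8*h^2 + 10*h - 7)/(8*(h + 6))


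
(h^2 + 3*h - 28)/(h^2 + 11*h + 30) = (h^2 + 3*h - 28)/(h^2 + 11*h + 30)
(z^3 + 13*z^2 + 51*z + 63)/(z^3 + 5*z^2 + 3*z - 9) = (z + 7)/(z - 1)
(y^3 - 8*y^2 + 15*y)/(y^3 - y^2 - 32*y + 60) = y*(y - 3)/(y^2 + 4*y - 12)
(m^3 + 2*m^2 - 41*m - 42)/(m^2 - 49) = (m^2 - 5*m - 6)/(m - 7)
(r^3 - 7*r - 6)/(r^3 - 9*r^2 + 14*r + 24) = (r^2 - r - 6)/(r^2 - 10*r + 24)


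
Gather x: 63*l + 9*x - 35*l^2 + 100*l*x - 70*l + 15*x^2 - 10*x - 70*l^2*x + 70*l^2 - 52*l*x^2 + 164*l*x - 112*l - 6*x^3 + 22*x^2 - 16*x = 35*l^2 - 119*l - 6*x^3 + x^2*(37 - 52*l) + x*(-70*l^2 + 264*l - 17)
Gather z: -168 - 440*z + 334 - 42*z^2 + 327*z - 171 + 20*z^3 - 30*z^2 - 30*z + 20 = 20*z^3 - 72*z^2 - 143*z + 15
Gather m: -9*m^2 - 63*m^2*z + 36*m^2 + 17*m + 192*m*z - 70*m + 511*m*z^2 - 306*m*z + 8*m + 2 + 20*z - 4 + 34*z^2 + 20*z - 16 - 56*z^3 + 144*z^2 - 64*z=m^2*(27 - 63*z) + m*(511*z^2 - 114*z - 45) - 56*z^3 + 178*z^2 - 24*z - 18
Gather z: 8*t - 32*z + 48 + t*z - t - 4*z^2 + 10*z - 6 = 7*t - 4*z^2 + z*(t - 22) + 42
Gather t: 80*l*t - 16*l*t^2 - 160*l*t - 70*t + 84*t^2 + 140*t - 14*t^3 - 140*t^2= -14*t^3 + t^2*(-16*l - 56) + t*(70 - 80*l)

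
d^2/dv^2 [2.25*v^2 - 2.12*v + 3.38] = 4.50000000000000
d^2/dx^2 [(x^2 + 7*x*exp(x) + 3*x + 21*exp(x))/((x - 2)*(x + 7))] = (7*x^5*exp(x) + 77*x^4*exp(x) + 49*x^3*exp(x) - 4*x^3 - 1547*x^2*exp(x) + 84*x^2 - 1204*x*exp(x) + 252*x + 12418*exp(x) + 812)/(x^6 + 15*x^5 + 33*x^4 - 295*x^3 - 462*x^2 + 2940*x - 2744)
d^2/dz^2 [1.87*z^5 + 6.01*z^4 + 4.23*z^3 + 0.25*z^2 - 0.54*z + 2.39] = 37.4*z^3 + 72.12*z^2 + 25.38*z + 0.5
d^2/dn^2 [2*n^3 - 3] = 12*n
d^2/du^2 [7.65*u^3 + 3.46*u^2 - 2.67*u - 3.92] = 45.9*u + 6.92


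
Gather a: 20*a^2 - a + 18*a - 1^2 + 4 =20*a^2 + 17*a + 3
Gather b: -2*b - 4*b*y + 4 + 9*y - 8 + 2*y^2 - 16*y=b*(-4*y - 2) + 2*y^2 - 7*y - 4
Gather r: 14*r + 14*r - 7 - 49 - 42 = 28*r - 98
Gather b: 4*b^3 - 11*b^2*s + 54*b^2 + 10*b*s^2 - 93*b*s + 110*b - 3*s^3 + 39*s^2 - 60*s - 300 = 4*b^3 + b^2*(54 - 11*s) + b*(10*s^2 - 93*s + 110) - 3*s^3 + 39*s^2 - 60*s - 300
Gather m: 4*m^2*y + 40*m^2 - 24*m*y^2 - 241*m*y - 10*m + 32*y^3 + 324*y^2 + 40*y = m^2*(4*y + 40) + m*(-24*y^2 - 241*y - 10) + 32*y^3 + 324*y^2 + 40*y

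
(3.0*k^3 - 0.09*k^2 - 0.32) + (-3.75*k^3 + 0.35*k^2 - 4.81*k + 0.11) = -0.75*k^3 + 0.26*k^2 - 4.81*k - 0.21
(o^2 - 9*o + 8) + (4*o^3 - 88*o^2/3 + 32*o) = 4*o^3 - 85*o^2/3 + 23*o + 8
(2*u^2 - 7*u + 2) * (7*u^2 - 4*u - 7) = 14*u^4 - 57*u^3 + 28*u^2 + 41*u - 14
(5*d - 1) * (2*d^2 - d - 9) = 10*d^3 - 7*d^2 - 44*d + 9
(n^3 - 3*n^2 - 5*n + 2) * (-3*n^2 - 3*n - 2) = -3*n^5 + 6*n^4 + 22*n^3 + 15*n^2 + 4*n - 4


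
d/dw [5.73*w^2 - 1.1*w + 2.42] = 11.46*w - 1.1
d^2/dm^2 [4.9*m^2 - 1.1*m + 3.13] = 9.80000000000000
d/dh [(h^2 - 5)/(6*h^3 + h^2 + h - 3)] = (2*h*(6*h^3 + h^2 + h - 3) - (h^2 - 5)*(18*h^2 + 2*h + 1))/(6*h^3 + h^2 + h - 3)^2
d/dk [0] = 0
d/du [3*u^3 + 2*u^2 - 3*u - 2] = 9*u^2 + 4*u - 3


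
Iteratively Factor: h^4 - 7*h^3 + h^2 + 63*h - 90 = (h - 5)*(h^3 - 2*h^2 - 9*h + 18) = (h - 5)*(h + 3)*(h^2 - 5*h + 6) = (h - 5)*(h - 3)*(h + 3)*(h - 2)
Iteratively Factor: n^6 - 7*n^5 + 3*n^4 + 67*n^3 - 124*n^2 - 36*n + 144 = (n - 3)*(n^5 - 4*n^4 - 9*n^3 + 40*n^2 - 4*n - 48) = (n - 3)*(n - 2)*(n^4 - 2*n^3 - 13*n^2 + 14*n + 24) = (n - 3)*(n - 2)*(n + 1)*(n^3 - 3*n^2 - 10*n + 24) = (n - 3)*(n - 2)*(n + 1)*(n + 3)*(n^2 - 6*n + 8) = (n - 4)*(n - 3)*(n - 2)*(n + 1)*(n + 3)*(n - 2)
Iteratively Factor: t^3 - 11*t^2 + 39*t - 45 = (t - 3)*(t^2 - 8*t + 15) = (t - 3)^2*(t - 5)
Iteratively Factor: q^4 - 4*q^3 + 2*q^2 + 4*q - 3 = (q - 1)*(q^3 - 3*q^2 - q + 3) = (q - 1)^2*(q^2 - 2*q - 3) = (q - 1)^2*(q + 1)*(q - 3)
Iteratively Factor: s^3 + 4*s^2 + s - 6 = (s + 2)*(s^2 + 2*s - 3) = (s + 2)*(s + 3)*(s - 1)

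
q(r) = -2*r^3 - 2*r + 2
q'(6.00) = -218.00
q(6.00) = -442.00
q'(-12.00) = -866.00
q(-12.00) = 3482.00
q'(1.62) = -17.75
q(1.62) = -9.74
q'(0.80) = -5.84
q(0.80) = -0.62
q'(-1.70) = -19.34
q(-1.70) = 15.23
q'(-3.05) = -57.82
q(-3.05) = 64.85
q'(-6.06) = -222.34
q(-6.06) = 459.21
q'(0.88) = -6.65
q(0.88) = -1.12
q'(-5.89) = -210.15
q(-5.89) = 422.45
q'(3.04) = -57.45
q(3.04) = -60.27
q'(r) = -6*r^2 - 2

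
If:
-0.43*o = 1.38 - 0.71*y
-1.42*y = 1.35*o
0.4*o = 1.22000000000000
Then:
No Solution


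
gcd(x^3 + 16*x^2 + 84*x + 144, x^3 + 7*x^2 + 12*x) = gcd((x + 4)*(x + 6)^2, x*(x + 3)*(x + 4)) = x + 4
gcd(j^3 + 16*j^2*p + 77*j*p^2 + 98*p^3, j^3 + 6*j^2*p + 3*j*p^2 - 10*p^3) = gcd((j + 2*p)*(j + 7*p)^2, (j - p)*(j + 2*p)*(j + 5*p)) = j + 2*p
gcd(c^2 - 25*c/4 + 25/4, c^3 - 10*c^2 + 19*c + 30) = c - 5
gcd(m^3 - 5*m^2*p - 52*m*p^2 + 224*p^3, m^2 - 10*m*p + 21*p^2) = 1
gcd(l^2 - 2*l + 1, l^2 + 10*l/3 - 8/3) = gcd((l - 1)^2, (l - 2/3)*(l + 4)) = 1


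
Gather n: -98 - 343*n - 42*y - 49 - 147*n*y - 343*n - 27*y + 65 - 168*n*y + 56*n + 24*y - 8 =n*(-315*y - 630) - 45*y - 90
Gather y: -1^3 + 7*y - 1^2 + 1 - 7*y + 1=0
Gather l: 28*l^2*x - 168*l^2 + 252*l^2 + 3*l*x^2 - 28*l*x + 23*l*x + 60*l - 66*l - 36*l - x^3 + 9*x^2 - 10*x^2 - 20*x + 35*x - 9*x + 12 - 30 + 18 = l^2*(28*x + 84) + l*(3*x^2 - 5*x - 42) - x^3 - x^2 + 6*x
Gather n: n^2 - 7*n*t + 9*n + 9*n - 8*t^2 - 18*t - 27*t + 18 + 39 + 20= n^2 + n*(18 - 7*t) - 8*t^2 - 45*t + 77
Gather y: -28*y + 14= 14 - 28*y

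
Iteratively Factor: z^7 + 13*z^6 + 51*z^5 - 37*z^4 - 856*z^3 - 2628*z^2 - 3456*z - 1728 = (z + 3)*(z^6 + 10*z^5 + 21*z^4 - 100*z^3 - 556*z^2 - 960*z - 576) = (z + 2)*(z + 3)*(z^5 + 8*z^4 + 5*z^3 - 110*z^2 - 336*z - 288) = (z - 4)*(z + 2)*(z + 3)*(z^4 + 12*z^3 + 53*z^2 + 102*z + 72) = (z - 4)*(z + 2)^2*(z + 3)*(z^3 + 10*z^2 + 33*z + 36) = (z - 4)*(z + 2)^2*(z + 3)*(z + 4)*(z^2 + 6*z + 9) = (z - 4)*(z + 2)^2*(z + 3)^2*(z + 4)*(z + 3)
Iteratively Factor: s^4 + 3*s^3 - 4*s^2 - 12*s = (s - 2)*(s^3 + 5*s^2 + 6*s) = (s - 2)*(s + 2)*(s^2 + 3*s) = s*(s - 2)*(s + 2)*(s + 3)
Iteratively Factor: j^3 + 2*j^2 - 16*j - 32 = (j + 2)*(j^2 - 16) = (j + 2)*(j + 4)*(j - 4)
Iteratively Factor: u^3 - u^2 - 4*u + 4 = (u - 1)*(u^2 - 4) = (u - 1)*(u + 2)*(u - 2)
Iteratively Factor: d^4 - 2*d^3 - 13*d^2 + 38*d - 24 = (d - 3)*(d^3 + d^2 - 10*d + 8) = (d - 3)*(d - 2)*(d^2 + 3*d - 4) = (d - 3)*(d - 2)*(d + 4)*(d - 1)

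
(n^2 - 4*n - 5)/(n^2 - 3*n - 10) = (n + 1)/(n + 2)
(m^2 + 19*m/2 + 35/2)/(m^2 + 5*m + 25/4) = 2*(m + 7)/(2*m + 5)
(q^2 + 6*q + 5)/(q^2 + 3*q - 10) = (q + 1)/(q - 2)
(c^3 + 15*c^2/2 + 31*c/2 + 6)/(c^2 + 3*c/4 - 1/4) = 2*(2*c^3 + 15*c^2 + 31*c + 12)/(4*c^2 + 3*c - 1)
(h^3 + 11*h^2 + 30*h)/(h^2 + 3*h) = (h^2 + 11*h + 30)/(h + 3)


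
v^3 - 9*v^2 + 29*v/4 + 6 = (v - 8)*(v - 3/2)*(v + 1/2)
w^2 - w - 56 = (w - 8)*(w + 7)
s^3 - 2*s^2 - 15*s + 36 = (s - 3)^2*(s + 4)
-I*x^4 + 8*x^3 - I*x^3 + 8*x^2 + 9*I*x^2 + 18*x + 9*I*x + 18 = (x - I)*(x + 3*I)*(x + 6*I)*(-I*x - I)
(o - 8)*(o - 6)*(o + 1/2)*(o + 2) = o^4 - 23*o^3/2 + 14*o^2 + 106*o + 48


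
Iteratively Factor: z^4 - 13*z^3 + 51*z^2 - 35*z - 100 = (z + 1)*(z^3 - 14*z^2 + 65*z - 100) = (z - 5)*(z + 1)*(z^2 - 9*z + 20) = (z - 5)^2*(z + 1)*(z - 4)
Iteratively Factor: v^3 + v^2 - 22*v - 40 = (v - 5)*(v^2 + 6*v + 8) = (v - 5)*(v + 2)*(v + 4)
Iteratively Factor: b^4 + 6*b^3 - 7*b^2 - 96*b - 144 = (b + 4)*(b^3 + 2*b^2 - 15*b - 36) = (b - 4)*(b + 4)*(b^2 + 6*b + 9) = (b - 4)*(b + 3)*(b + 4)*(b + 3)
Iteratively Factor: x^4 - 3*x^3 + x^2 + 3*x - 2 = (x - 1)*(x^3 - 2*x^2 - x + 2) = (x - 2)*(x - 1)*(x^2 - 1) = (x - 2)*(x - 1)^2*(x + 1)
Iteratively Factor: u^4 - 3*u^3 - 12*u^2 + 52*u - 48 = (u - 3)*(u^3 - 12*u + 16) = (u - 3)*(u - 2)*(u^2 + 2*u - 8) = (u - 3)*(u - 2)*(u + 4)*(u - 2)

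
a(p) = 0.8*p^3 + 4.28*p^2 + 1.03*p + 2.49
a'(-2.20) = -6.19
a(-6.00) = -22.41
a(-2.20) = 12.42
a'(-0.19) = -0.51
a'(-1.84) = -6.59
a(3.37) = 85.19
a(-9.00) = -243.30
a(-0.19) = 2.44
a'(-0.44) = -2.27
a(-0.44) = 2.80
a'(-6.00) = 36.07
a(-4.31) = 13.51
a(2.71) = 52.64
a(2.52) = 45.07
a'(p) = 2.4*p^2 + 8.56*p + 1.03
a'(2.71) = 41.85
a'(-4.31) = 8.72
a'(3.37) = 57.13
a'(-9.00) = 118.39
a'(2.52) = 37.84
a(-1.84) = 10.10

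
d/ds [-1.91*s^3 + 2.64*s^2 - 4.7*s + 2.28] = -5.73*s^2 + 5.28*s - 4.7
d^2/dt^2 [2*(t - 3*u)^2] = 4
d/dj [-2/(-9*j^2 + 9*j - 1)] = 18*(1 - 2*j)/(9*j^2 - 9*j + 1)^2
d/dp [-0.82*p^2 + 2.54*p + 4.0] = 2.54 - 1.64*p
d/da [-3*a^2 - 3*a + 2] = -6*a - 3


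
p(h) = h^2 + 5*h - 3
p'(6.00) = 17.00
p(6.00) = 63.00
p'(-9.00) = -13.00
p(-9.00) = 33.00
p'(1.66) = 8.32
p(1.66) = 8.06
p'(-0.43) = 4.14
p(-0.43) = -4.97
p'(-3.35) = -1.70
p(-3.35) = -8.53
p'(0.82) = 6.64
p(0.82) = 1.77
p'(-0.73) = 3.54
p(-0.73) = -6.12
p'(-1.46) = 2.08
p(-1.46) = -8.17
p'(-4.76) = -4.52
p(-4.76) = -4.14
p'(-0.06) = 4.88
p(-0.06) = -3.30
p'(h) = 2*h + 5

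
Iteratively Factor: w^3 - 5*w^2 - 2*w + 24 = (w + 2)*(w^2 - 7*w + 12) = (w - 4)*(w + 2)*(w - 3)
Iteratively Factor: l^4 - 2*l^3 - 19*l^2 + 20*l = (l - 5)*(l^3 + 3*l^2 - 4*l) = l*(l - 5)*(l^2 + 3*l - 4) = l*(l - 5)*(l + 4)*(l - 1)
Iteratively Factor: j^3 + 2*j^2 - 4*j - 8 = (j + 2)*(j^2 - 4) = (j + 2)^2*(j - 2)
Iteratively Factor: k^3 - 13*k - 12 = (k + 1)*(k^2 - k - 12) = (k - 4)*(k + 1)*(k + 3)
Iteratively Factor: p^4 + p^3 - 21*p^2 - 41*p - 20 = (p + 1)*(p^3 - 21*p - 20) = (p + 1)^2*(p^2 - p - 20) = (p - 5)*(p + 1)^2*(p + 4)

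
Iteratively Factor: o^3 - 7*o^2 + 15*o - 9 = (o - 3)*(o^2 - 4*o + 3) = (o - 3)*(o - 1)*(o - 3)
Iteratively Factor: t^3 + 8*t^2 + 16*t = (t + 4)*(t^2 + 4*t) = t*(t + 4)*(t + 4)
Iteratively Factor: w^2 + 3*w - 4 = (w - 1)*(w + 4)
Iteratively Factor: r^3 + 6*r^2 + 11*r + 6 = (r + 1)*(r^2 + 5*r + 6) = (r + 1)*(r + 2)*(r + 3)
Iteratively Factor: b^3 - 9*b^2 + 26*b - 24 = (b - 4)*(b^2 - 5*b + 6) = (b - 4)*(b - 3)*(b - 2)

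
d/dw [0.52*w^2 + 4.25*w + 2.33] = 1.04*w + 4.25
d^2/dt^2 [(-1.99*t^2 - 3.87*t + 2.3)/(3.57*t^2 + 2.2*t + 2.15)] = (-2.8421709430404e-14*t^4 - 67.3866059999999*t^3 + 267.52509*t^2 + 286.61031*t + 5.16935000000001)/(45.499293*t^6 + 84.11634*t^5 + 134.041005*t^4 + 111.9646*t^3 + 80.724975*t^2 + 30.5085*t + 9.938375)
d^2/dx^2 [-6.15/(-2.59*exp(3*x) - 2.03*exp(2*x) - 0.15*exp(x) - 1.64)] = (6.15*(7.77*exp(2*x) + 4.06*exp(x) + 0.15)*(15.54*exp(2*x) + 8.12*exp(x) + 0.3)*exp(x) - (143.3565*exp(2*x) + 49.938*exp(x) + 0.9225)*(2.59*exp(3*x) + 2.03*exp(2*x) + 0.15*exp(x) + 1.64))*exp(x)/(2.59*exp(3*x) + 2.03*exp(2*x) + 0.15*exp(x) + 1.64)^3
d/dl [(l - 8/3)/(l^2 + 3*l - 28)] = (-l^2 + 16*l/3 - 20)/(l^4 + 6*l^3 - 47*l^2 - 168*l + 784)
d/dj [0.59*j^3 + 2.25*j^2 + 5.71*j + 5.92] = 1.77*j^2 + 4.5*j + 5.71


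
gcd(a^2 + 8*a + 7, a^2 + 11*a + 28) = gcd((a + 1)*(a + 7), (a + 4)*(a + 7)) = a + 7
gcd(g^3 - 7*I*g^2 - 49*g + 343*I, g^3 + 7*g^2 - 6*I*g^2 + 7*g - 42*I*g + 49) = g^2 + g*(7 - 7*I) - 49*I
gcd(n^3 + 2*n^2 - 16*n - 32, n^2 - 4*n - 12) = n + 2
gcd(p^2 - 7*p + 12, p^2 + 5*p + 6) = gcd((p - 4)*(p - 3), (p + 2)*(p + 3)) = 1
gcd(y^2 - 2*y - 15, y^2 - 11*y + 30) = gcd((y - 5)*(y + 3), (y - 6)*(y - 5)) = y - 5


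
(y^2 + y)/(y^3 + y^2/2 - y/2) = 2/(2*y - 1)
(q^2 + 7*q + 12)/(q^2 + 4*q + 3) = (q + 4)/(q + 1)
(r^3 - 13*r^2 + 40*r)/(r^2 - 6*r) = (r^2 - 13*r + 40)/(r - 6)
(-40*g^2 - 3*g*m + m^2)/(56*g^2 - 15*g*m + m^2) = (-5*g - m)/(7*g - m)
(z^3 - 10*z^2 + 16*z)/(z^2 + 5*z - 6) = z*(z^2 - 10*z + 16)/(z^2 + 5*z - 6)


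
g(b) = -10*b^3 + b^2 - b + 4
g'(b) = -30*b^2 + 2*b - 1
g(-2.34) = 139.94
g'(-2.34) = -169.95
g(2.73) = -194.74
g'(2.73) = -219.13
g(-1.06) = 18.09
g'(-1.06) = -36.83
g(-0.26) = 4.50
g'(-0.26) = -3.55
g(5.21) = -1388.27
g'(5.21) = -804.90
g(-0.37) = 5.01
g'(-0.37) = -5.85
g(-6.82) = 3229.48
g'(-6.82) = -1410.01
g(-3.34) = 391.09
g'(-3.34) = -342.35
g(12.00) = -17144.00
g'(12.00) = -4297.00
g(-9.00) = 7384.00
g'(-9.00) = -2449.00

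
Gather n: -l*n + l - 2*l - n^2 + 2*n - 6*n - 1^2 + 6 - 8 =-l - n^2 + n*(-l - 4) - 3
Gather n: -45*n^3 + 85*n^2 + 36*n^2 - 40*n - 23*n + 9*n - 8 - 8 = -45*n^3 + 121*n^2 - 54*n - 16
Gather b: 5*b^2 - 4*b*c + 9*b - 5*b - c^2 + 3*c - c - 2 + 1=5*b^2 + b*(4 - 4*c) - c^2 + 2*c - 1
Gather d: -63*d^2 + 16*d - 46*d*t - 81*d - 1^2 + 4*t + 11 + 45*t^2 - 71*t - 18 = -63*d^2 + d*(-46*t - 65) + 45*t^2 - 67*t - 8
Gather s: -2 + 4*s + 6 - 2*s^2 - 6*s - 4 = -2*s^2 - 2*s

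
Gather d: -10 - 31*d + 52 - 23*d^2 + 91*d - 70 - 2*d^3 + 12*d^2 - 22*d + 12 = -2*d^3 - 11*d^2 + 38*d - 16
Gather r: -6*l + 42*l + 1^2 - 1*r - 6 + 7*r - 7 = 36*l + 6*r - 12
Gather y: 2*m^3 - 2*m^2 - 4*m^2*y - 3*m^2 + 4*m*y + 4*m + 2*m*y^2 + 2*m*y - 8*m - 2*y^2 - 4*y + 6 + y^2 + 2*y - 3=2*m^3 - 5*m^2 - 4*m + y^2*(2*m - 1) + y*(-4*m^2 + 6*m - 2) + 3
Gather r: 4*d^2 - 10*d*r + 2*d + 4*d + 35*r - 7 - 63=4*d^2 + 6*d + r*(35 - 10*d) - 70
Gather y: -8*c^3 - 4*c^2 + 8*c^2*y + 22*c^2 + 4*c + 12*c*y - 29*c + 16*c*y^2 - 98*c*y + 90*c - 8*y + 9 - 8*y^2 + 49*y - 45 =-8*c^3 + 18*c^2 + 65*c + y^2*(16*c - 8) + y*(8*c^2 - 86*c + 41) - 36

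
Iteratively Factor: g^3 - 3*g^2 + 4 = (g - 2)*(g^2 - g - 2) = (g - 2)*(g + 1)*(g - 2)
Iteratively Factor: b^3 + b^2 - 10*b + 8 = (b - 1)*(b^2 + 2*b - 8) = (b - 2)*(b - 1)*(b + 4)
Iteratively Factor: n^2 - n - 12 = (n + 3)*(n - 4)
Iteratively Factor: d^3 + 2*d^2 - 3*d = (d - 1)*(d^2 + 3*d) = (d - 1)*(d + 3)*(d)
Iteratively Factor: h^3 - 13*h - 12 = (h + 1)*(h^2 - h - 12) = (h + 1)*(h + 3)*(h - 4)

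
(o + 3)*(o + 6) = o^2 + 9*o + 18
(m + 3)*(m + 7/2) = m^2 + 13*m/2 + 21/2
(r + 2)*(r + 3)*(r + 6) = r^3 + 11*r^2 + 36*r + 36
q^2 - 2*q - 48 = (q - 8)*(q + 6)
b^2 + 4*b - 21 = (b - 3)*(b + 7)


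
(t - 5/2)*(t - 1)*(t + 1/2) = t^3 - 3*t^2 + 3*t/4 + 5/4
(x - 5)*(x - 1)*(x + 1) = x^3 - 5*x^2 - x + 5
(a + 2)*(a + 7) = a^2 + 9*a + 14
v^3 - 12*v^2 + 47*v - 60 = (v - 5)*(v - 4)*(v - 3)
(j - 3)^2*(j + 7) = j^3 + j^2 - 33*j + 63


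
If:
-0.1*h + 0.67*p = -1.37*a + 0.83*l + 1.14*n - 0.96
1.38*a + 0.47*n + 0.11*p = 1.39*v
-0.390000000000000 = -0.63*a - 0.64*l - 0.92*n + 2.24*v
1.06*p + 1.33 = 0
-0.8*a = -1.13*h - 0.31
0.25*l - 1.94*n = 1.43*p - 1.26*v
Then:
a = -0.58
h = -0.69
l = -1.29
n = 0.41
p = -1.25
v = -0.54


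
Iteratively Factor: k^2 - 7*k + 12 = (k - 3)*(k - 4)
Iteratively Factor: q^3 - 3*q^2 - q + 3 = (q + 1)*(q^2 - 4*q + 3) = (q - 1)*(q + 1)*(q - 3)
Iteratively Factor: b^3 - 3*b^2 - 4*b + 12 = (b - 3)*(b^2 - 4) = (b - 3)*(b - 2)*(b + 2)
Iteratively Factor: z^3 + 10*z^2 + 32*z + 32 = (z + 2)*(z^2 + 8*z + 16) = (z + 2)*(z + 4)*(z + 4)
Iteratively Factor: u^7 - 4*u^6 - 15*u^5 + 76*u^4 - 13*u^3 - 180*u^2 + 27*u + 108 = (u + 4)*(u^6 - 8*u^5 + 17*u^4 + 8*u^3 - 45*u^2 + 27) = (u - 1)*(u + 4)*(u^5 - 7*u^4 + 10*u^3 + 18*u^2 - 27*u - 27) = (u - 3)*(u - 1)*(u + 4)*(u^4 - 4*u^3 - 2*u^2 + 12*u + 9) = (u - 3)^2*(u - 1)*(u + 4)*(u^3 - u^2 - 5*u - 3) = (u - 3)^3*(u - 1)*(u + 4)*(u^2 + 2*u + 1) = (u - 3)^3*(u - 1)*(u + 1)*(u + 4)*(u + 1)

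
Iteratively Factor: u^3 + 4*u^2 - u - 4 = (u + 1)*(u^2 + 3*u - 4) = (u + 1)*(u + 4)*(u - 1)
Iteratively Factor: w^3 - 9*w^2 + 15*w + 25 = (w + 1)*(w^2 - 10*w + 25) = (w - 5)*(w + 1)*(w - 5)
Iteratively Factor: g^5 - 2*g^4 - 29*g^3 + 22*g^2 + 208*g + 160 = (g + 4)*(g^4 - 6*g^3 - 5*g^2 + 42*g + 40) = (g + 1)*(g + 4)*(g^3 - 7*g^2 + 2*g + 40) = (g - 5)*(g + 1)*(g + 4)*(g^2 - 2*g - 8) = (g - 5)*(g - 4)*(g + 1)*(g + 4)*(g + 2)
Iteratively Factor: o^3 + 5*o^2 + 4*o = (o + 4)*(o^2 + o) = o*(o + 4)*(o + 1)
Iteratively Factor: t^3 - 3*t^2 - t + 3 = (t - 3)*(t^2 - 1) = (t - 3)*(t - 1)*(t + 1)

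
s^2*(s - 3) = s^3 - 3*s^2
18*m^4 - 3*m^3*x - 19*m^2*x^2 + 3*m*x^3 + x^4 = (-3*m + x)*(-m + x)*(m + x)*(6*m + x)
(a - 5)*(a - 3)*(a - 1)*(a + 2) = a^4 - 7*a^3 + 5*a^2 + 31*a - 30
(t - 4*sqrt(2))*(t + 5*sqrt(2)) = t^2 + sqrt(2)*t - 40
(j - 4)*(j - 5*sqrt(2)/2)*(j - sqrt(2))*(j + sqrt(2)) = j^4 - 4*j^3 - 5*sqrt(2)*j^3/2 - 2*j^2 + 10*sqrt(2)*j^2 + 5*sqrt(2)*j + 8*j - 20*sqrt(2)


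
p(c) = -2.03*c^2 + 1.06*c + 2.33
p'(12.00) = -47.66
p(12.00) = -277.27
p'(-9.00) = 37.60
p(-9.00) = -171.64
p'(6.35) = -24.72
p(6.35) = -72.79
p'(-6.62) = 27.94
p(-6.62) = -93.65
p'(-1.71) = 8.00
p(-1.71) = -5.42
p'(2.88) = -10.63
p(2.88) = -11.45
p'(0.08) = 0.74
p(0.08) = 2.40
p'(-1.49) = 7.11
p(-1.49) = -3.76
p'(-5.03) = 21.48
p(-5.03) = -54.36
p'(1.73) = -5.96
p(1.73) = -1.91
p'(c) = 1.06 - 4.06*c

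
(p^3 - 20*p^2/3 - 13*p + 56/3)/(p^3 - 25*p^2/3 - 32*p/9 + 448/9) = 3*(p - 1)/(3*p - 8)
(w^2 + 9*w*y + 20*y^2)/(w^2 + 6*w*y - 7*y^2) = (w^2 + 9*w*y + 20*y^2)/(w^2 + 6*w*y - 7*y^2)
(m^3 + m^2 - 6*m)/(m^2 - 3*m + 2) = m*(m + 3)/(m - 1)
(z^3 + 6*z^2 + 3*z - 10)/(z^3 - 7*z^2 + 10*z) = (z^3 + 6*z^2 + 3*z - 10)/(z*(z^2 - 7*z + 10))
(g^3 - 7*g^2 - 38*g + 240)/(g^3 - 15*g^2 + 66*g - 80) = (g + 6)/(g - 2)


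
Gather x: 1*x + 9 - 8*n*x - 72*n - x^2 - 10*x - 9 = -72*n - x^2 + x*(-8*n - 9)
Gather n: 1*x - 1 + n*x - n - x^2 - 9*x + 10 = n*(x - 1) - x^2 - 8*x + 9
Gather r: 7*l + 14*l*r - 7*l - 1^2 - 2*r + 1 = r*(14*l - 2)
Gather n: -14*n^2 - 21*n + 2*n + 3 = -14*n^2 - 19*n + 3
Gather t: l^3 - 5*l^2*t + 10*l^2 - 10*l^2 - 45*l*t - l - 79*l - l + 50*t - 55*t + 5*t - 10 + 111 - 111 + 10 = l^3 - 81*l + t*(-5*l^2 - 45*l)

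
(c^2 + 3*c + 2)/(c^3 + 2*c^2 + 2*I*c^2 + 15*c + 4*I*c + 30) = (c + 1)/(c^2 + 2*I*c + 15)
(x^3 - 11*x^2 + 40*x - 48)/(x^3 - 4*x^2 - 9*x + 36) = (x - 4)/(x + 3)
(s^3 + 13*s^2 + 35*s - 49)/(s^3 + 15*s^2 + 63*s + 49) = (s - 1)/(s + 1)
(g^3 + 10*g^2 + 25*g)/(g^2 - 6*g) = (g^2 + 10*g + 25)/(g - 6)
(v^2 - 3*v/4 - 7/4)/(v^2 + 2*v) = (4*v^2 - 3*v - 7)/(4*v*(v + 2))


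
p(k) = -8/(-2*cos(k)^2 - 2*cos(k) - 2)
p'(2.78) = -1.40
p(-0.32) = 1.40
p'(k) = -8*(-4*sin(k)*cos(k) - 2*sin(k))/(-2*cos(k)^2 - 2*cos(k) - 2)^2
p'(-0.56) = -0.87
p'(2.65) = -1.80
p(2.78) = 4.26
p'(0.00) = 0.00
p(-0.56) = 1.56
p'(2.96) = -0.72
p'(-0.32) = -0.45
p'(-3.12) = 0.09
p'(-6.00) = 0.39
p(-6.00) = 1.39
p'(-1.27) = -3.18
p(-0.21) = 1.36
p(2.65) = 4.47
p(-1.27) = 2.89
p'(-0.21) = -0.29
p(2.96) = 4.07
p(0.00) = 1.33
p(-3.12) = 4.00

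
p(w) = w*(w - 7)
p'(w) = 2*w - 7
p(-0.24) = 1.74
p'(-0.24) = -7.48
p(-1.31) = 10.89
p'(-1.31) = -9.62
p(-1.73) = 15.10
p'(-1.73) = -10.46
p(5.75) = -7.19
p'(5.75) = 4.50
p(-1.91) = 17.02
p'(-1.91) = -10.82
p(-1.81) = 15.95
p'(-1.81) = -10.62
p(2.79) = -11.75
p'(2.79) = -1.42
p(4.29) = -11.63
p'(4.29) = 1.58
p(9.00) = 18.00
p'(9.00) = 11.00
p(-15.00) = 330.00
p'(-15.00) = -37.00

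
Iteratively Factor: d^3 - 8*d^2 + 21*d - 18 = (d - 3)*(d^2 - 5*d + 6) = (d - 3)*(d - 2)*(d - 3)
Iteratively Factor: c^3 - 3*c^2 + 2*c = (c - 1)*(c^2 - 2*c) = c*(c - 1)*(c - 2)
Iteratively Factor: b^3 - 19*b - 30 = (b + 2)*(b^2 - 2*b - 15) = (b + 2)*(b + 3)*(b - 5)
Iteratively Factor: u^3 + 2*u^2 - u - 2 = (u - 1)*(u^2 + 3*u + 2) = (u - 1)*(u + 2)*(u + 1)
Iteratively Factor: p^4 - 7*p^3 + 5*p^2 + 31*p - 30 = (p - 3)*(p^3 - 4*p^2 - 7*p + 10) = (p - 3)*(p + 2)*(p^2 - 6*p + 5) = (p - 5)*(p - 3)*(p + 2)*(p - 1)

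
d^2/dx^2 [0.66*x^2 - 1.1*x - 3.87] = 1.32000000000000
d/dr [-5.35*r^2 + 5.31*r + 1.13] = 5.31 - 10.7*r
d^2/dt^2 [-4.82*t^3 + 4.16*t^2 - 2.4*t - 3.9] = 8.32 - 28.92*t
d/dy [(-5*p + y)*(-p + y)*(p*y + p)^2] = p^2*(y + 1)*((-5*p + y)*(y + 1) + (-p + y)*(y + 1) + 2*(p - y)*(5*p - y))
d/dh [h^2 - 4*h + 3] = 2*h - 4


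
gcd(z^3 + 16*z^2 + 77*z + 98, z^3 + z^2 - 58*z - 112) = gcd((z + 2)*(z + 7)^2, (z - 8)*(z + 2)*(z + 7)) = z^2 + 9*z + 14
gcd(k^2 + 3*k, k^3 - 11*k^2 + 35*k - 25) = 1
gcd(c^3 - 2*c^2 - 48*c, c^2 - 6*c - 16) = c - 8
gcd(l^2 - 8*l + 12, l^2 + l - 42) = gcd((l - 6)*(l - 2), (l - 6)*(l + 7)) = l - 6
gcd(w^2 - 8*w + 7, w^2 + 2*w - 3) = w - 1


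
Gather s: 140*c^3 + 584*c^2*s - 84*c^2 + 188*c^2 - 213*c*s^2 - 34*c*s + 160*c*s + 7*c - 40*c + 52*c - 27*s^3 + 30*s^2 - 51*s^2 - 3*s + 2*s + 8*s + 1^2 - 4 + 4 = 140*c^3 + 104*c^2 + 19*c - 27*s^3 + s^2*(-213*c - 21) + s*(584*c^2 + 126*c + 7) + 1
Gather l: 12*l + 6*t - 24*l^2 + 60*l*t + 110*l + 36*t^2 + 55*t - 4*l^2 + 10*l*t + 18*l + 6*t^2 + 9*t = -28*l^2 + l*(70*t + 140) + 42*t^2 + 70*t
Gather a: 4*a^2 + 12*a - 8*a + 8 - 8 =4*a^2 + 4*a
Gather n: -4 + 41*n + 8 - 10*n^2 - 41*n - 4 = -10*n^2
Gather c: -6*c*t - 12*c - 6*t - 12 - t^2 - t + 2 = c*(-6*t - 12) - t^2 - 7*t - 10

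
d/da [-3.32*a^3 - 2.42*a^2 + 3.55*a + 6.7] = -9.96*a^2 - 4.84*a + 3.55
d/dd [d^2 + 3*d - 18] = 2*d + 3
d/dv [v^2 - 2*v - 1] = 2*v - 2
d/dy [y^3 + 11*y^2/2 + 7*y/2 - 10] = 3*y^2 + 11*y + 7/2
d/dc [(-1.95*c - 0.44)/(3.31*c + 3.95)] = (-20.674591*c - 24.672095)/(3.31*c + 3.95)^3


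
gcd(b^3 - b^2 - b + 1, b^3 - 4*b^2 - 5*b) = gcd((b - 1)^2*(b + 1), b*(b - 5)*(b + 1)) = b + 1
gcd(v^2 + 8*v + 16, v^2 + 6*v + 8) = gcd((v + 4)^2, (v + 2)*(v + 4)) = v + 4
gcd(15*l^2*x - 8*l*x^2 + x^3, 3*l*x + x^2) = x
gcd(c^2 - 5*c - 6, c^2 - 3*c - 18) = c - 6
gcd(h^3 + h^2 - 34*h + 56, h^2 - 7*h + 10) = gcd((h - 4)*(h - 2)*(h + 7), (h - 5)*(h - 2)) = h - 2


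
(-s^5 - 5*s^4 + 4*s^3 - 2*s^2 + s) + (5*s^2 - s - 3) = -s^5 - 5*s^4 + 4*s^3 + 3*s^2 - 3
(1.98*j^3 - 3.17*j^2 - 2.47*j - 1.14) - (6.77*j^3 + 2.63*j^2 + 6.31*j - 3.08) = -4.79*j^3 - 5.8*j^2 - 8.78*j + 1.94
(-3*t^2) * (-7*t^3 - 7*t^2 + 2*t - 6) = 21*t^5 + 21*t^4 - 6*t^3 + 18*t^2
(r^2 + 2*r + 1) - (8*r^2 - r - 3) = -7*r^2 + 3*r + 4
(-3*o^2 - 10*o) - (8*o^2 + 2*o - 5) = -11*o^2 - 12*o + 5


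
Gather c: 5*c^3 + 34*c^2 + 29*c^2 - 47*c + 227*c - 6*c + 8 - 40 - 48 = 5*c^3 + 63*c^2 + 174*c - 80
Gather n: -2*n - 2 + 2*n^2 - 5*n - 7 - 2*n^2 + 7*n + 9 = 0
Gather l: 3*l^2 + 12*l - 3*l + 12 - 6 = 3*l^2 + 9*l + 6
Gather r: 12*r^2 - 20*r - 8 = 12*r^2 - 20*r - 8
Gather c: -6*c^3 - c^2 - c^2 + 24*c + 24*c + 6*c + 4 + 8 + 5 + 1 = -6*c^3 - 2*c^2 + 54*c + 18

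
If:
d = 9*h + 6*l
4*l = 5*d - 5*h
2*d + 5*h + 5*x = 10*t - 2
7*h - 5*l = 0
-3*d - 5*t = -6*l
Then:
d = 0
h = 0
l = 0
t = 0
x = -2/5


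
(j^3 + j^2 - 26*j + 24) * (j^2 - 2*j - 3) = j^5 - j^4 - 31*j^3 + 73*j^2 + 30*j - 72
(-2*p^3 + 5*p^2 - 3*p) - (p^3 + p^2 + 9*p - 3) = -3*p^3 + 4*p^2 - 12*p + 3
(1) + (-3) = -2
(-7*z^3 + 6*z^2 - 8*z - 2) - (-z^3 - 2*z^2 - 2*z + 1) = -6*z^3 + 8*z^2 - 6*z - 3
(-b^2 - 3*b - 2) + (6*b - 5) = -b^2 + 3*b - 7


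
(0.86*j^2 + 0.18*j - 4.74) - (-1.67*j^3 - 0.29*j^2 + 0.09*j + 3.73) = 1.67*j^3 + 1.15*j^2 + 0.09*j - 8.47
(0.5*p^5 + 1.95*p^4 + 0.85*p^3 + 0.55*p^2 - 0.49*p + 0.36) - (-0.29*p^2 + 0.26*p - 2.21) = 0.5*p^5 + 1.95*p^4 + 0.85*p^3 + 0.84*p^2 - 0.75*p + 2.57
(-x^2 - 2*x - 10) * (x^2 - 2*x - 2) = -x^4 - 4*x^2 + 24*x + 20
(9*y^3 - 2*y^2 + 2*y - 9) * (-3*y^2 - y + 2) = -27*y^5 - 3*y^4 + 14*y^3 + 21*y^2 + 13*y - 18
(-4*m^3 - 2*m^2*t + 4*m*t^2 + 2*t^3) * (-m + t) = 4*m^4 - 2*m^3*t - 6*m^2*t^2 + 2*m*t^3 + 2*t^4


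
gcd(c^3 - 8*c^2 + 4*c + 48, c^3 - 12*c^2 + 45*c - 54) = c - 6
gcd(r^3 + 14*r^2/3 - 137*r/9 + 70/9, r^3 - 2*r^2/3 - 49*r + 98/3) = r^2 + 19*r/3 - 14/3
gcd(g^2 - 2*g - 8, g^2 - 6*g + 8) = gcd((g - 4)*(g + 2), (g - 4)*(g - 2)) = g - 4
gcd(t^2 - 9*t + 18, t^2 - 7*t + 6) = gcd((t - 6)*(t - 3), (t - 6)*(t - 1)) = t - 6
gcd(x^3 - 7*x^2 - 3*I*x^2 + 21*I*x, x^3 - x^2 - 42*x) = x^2 - 7*x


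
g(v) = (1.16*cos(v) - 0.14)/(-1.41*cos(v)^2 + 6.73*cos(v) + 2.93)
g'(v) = (-2.82*sin(v)*cos(v) + 6.73*sin(v))*(1.16*cos(v) - 0.14)/(-1.41*cos(v)^2 + 6.73*cos(v) + 2.93)^2 - 1.16*sin(v)/(-1.41*cos(v)^2 + 6.73*cos(v) + 2.93)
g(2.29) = 0.43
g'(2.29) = -0.89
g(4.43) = -0.49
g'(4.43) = 4.92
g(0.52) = 0.11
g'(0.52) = -0.04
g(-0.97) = 0.08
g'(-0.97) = 0.10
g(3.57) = 0.27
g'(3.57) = 0.13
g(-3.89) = 0.36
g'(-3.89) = -0.49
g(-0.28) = 0.12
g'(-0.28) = 0.02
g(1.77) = -0.24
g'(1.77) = -1.85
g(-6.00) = 0.12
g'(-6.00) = -0.02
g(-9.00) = 0.27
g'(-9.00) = 0.13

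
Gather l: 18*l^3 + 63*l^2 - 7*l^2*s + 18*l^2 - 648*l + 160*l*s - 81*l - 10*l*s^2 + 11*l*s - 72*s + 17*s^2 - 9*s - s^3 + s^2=18*l^3 + l^2*(81 - 7*s) + l*(-10*s^2 + 171*s - 729) - s^3 + 18*s^2 - 81*s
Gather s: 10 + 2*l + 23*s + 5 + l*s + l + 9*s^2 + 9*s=3*l + 9*s^2 + s*(l + 32) + 15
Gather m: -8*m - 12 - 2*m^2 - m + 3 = -2*m^2 - 9*m - 9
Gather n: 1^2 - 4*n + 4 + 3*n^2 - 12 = 3*n^2 - 4*n - 7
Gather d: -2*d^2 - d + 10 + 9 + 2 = -2*d^2 - d + 21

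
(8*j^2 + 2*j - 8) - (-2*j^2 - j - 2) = 10*j^2 + 3*j - 6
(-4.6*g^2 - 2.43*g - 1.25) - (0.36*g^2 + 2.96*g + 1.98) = -4.96*g^2 - 5.39*g - 3.23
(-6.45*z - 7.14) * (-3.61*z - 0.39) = 23.2845*z^2 + 28.2909*z + 2.7846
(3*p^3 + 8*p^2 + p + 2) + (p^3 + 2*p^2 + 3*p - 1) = 4*p^3 + 10*p^2 + 4*p + 1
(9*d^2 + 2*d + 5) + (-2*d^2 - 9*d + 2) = 7*d^2 - 7*d + 7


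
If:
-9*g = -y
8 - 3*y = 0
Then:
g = 8/27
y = 8/3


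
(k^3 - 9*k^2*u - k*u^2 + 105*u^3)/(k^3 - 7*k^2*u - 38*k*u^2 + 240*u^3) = (-k^2 + 4*k*u + 21*u^2)/(-k^2 + 2*k*u + 48*u^2)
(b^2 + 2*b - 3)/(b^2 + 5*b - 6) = (b + 3)/(b + 6)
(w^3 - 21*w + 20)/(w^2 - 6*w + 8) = (w^2 + 4*w - 5)/(w - 2)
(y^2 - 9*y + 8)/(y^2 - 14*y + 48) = (y - 1)/(y - 6)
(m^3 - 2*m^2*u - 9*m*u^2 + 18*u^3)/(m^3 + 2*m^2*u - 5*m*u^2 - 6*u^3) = (m - 3*u)/(m + u)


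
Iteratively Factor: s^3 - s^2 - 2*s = (s)*(s^2 - s - 2) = s*(s - 2)*(s + 1)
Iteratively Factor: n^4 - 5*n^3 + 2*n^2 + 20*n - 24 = (n - 2)*(n^3 - 3*n^2 - 4*n + 12) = (n - 2)*(n + 2)*(n^2 - 5*n + 6) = (n - 2)^2*(n + 2)*(n - 3)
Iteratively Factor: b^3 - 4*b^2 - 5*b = (b + 1)*(b^2 - 5*b) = b*(b + 1)*(b - 5)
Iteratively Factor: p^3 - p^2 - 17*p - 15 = (p + 1)*(p^2 - 2*p - 15) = (p + 1)*(p + 3)*(p - 5)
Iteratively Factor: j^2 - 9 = (j - 3)*(j + 3)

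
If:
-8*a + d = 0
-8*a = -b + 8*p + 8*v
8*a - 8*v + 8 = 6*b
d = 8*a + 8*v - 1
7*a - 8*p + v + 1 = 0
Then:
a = -23/328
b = 44/41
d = -23/41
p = 13/164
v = 1/8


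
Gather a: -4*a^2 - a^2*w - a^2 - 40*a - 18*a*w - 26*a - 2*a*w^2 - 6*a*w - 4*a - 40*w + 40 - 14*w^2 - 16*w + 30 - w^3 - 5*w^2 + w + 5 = a^2*(-w - 5) + a*(-2*w^2 - 24*w - 70) - w^3 - 19*w^2 - 55*w + 75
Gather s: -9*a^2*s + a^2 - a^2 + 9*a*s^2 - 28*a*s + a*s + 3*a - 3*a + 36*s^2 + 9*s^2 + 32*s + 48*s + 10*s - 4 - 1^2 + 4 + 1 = s^2*(9*a + 45) + s*(-9*a^2 - 27*a + 90)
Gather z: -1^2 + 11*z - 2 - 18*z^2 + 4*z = -18*z^2 + 15*z - 3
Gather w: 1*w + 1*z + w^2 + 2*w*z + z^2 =w^2 + w*(2*z + 1) + z^2 + z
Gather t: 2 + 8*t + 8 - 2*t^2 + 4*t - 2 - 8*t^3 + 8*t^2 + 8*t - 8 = -8*t^3 + 6*t^2 + 20*t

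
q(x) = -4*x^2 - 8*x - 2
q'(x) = -8*x - 8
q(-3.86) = -30.72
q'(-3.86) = 22.88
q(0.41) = -5.95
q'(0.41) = -11.28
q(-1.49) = 1.04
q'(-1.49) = 3.92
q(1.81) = -29.58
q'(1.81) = -22.48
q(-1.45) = 1.19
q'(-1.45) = 3.60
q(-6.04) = -99.61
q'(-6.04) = 40.32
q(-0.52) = 1.08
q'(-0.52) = -3.84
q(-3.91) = -31.87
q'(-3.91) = 23.28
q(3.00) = -62.00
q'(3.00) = -32.00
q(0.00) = -2.00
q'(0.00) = -8.00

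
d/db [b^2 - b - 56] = 2*b - 1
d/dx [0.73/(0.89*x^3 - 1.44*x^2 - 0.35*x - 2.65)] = (-1.9491*x^2 + 2.1024*x + 0.2555)/(-0.89*x^3 + 1.44*x^2 + 0.35*x + 2.65)^2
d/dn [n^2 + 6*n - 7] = 2*n + 6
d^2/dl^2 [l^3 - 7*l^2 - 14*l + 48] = 6*l - 14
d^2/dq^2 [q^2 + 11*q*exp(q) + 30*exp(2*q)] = 11*q*exp(q) + 120*exp(2*q) + 22*exp(q) + 2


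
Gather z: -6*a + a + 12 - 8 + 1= 5 - 5*a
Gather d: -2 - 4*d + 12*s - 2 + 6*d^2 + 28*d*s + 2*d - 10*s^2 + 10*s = 6*d^2 + d*(28*s - 2) - 10*s^2 + 22*s - 4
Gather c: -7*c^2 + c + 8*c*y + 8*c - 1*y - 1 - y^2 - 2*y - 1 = -7*c^2 + c*(8*y + 9) - y^2 - 3*y - 2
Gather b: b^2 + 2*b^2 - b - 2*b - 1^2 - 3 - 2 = 3*b^2 - 3*b - 6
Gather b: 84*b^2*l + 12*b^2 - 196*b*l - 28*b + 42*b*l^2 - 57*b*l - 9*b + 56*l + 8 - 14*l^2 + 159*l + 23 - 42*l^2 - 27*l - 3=b^2*(84*l + 12) + b*(42*l^2 - 253*l - 37) - 56*l^2 + 188*l + 28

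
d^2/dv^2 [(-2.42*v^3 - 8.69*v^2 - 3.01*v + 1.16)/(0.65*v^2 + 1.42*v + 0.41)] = (7.105427357601e-15*v^4 + 5.028774*v^3 + 8.382366*v^2 + 8.796258*v + 4.643034)/(0.274625*v^6 + 1.79985*v^5 + 4.451655*v^4 + 5.133868*v^3 + 2.807967*v^2 + 0.716106*v + 0.068921)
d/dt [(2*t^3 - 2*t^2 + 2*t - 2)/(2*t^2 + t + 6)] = 2*(2*t^4 + 2*t^3 + 15*t^2 - 8*t + 7)/(4*t^4 + 4*t^3 + 25*t^2 + 12*t + 36)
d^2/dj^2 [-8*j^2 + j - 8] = -16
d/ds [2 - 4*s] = -4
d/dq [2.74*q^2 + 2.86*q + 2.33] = 5.48*q + 2.86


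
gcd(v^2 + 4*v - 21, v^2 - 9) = v - 3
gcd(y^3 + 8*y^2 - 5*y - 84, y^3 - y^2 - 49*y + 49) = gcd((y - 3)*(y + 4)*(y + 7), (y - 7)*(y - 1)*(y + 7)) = y + 7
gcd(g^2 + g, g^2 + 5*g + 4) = g + 1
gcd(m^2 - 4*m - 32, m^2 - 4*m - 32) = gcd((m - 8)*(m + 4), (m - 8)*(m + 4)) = m^2 - 4*m - 32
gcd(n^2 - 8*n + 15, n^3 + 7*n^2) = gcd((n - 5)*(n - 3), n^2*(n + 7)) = 1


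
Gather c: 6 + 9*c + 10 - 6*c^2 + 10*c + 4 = -6*c^2 + 19*c + 20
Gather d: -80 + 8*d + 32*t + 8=8*d + 32*t - 72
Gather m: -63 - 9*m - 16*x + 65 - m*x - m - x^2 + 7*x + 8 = m*(-x - 10) - x^2 - 9*x + 10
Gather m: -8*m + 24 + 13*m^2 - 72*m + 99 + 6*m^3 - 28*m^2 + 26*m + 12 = 6*m^3 - 15*m^2 - 54*m + 135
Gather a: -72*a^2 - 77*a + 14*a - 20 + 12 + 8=-72*a^2 - 63*a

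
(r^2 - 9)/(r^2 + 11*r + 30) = (r^2 - 9)/(r^2 + 11*r + 30)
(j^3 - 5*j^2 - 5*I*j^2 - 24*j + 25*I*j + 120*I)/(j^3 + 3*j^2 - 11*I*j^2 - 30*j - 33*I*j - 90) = (j - 8)/(j - 6*I)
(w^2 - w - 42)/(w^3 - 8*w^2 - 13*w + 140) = (w + 6)/(w^2 - w - 20)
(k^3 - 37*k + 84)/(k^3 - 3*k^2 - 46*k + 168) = (k - 3)/(k - 6)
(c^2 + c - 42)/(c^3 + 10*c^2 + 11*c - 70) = (c - 6)/(c^2 + 3*c - 10)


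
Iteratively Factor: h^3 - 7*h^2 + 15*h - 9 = (h - 1)*(h^2 - 6*h + 9) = (h - 3)*(h - 1)*(h - 3)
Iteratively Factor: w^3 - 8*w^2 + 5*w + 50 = (w + 2)*(w^2 - 10*w + 25) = (w - 5)*(w + 2)*(w - 5)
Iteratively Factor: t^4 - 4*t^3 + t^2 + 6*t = (t + 1)*(t^3 - 5*t^2 + 6*t) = (t - 3)*(t + 1)*(t^2 - 2*t) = (t - 3)*(t - 2)*(t + 1)*(t)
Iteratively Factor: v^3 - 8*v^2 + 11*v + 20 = (v - 5)*(v^2 - 3*v - 4) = (v - 5)*(v - 4)*(v + 1)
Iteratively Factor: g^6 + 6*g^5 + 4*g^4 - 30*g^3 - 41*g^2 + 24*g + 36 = (g + 1)*(g^5 + 5*g^4 - g^3 - 29*g^2 - 12*g + 36) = (g + 1)*(g + 3)*(g^4 + 2*g^3 - 7*g^2 - 8*g + 12) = (g - 2)*(g + 1)*(g + 3)*(g^3 + 4*g^2 + g - 6) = (g - 2)*(g + 1)*(g + 2)*(g + 3)*(g^2 + 2*g - 3) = (g - 2)*(g - 1)*(g + 1)*(g + 2)*(g + 3)*(g + 3)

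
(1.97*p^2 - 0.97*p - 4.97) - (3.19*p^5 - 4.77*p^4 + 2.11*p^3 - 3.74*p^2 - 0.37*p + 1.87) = -3.19*p^5 + 4.77*p^4 - 2.11*p^3 + 5.71*p^2 - 0.6*p - 6.84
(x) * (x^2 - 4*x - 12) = x^3 - 4*x^2 - 12*x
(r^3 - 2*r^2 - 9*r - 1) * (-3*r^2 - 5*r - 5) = -3*r^5 + r^4 + 32*r^3 + 58*r^2 + 50*r + 5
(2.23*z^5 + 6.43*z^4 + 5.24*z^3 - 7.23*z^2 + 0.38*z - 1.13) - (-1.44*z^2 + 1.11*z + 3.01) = 2.23*z^5 + 6.43*z^4 + 5.24*z^3 - 5.79*z^2 - 0.73*z - 4.14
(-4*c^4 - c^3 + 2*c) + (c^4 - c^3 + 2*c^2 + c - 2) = -3*c^4 - 2*c^3 + 2*c^2 + 3*c - 2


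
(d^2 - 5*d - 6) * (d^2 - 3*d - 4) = d^4 - 8*d^3 + 5*d^2 + 38*d + 24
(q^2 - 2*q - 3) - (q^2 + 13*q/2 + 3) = -17*q/2 - 6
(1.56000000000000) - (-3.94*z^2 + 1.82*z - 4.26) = 3.94*z^2 - 1.82*z + 5.82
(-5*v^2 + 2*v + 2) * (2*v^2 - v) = -10*v^4 + 9*v^3 + 2*v^2 - 2*v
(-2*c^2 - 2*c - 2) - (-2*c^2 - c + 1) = -c - 3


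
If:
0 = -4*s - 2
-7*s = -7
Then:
No Solution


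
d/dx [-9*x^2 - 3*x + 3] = -18*x - 3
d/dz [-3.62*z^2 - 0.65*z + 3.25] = -7.24*z - 0.65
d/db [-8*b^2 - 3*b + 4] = -16*b - 3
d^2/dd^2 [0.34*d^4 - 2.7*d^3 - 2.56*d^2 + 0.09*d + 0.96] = 4.08*d^2 - 16.2*d - 5.12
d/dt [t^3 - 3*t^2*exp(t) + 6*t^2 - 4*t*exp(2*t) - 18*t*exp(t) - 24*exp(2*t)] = -3*t^2*exp(t) + 3*t^2 - 8*t*exp(2*t) - 24*t*exp(t) + 12*t - 52*exp(2*t) - 18*exp(t)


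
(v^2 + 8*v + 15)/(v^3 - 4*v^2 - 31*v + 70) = (v + 3)/(v^2 - 9*v + 14)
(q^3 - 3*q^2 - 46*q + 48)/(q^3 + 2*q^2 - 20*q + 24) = (q^2 - 9*q + 8)/(q^2 - 4*q + 4)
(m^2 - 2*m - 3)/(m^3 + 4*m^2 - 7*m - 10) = (m - 3)/(m^2 + 3*m - 10)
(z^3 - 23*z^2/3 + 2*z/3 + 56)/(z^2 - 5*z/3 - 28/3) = z - 6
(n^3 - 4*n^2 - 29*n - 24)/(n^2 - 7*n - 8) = n + 3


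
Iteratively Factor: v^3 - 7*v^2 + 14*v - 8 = (v - 1)*(v^2 - 6*v + 8) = (v - 2)*(v - 1)*(v - 4)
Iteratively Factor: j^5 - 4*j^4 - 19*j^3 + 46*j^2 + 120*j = (j - 5)*(j^4 + j^3 - 14*j^2 - 24*j) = (j - 5)*(j - 4)*(j^3 + 5*j^2 + 6*j) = (j - 5)*(j - 4)*(j + 3)*(j^2 + 2*j) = (j - 5)*(j - 4)*(j + 2)*(j + 3)*(j)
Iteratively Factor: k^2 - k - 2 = (k + 1)*(k - 2)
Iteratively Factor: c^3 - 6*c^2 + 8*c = (c)*(c^2 - 6*c + 8) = c*(c - 2)*(c - 4)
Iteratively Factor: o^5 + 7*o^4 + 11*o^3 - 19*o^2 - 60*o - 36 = (o + 2)*(o^4 + 5*o^3 + o^2 - 21*o - 18) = (o - 2)*(o + 2)*(o^3 + 7*o^2 + 15*o + 9) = (o - 2)*(o + 2)*(o + 3)*(o^2 + 4*o + 3) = (o - 2)*(o + 2)*(o + 3)^2*(o + 1)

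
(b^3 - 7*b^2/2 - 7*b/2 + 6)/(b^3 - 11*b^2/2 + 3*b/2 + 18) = (b - 1)/(b - 3)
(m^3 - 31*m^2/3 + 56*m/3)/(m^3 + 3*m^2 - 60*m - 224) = m*(3*m - 7)/(3*(m^2 + 11*m + 28))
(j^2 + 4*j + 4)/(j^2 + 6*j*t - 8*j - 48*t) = (j^2 + 4*j + 4)/(j^2 + 6*j*t - 8*j - 48*t)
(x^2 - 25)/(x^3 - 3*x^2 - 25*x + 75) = 1/(x - 3)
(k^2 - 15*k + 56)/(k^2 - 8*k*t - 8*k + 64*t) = (7 - k)/(-k + 8*t)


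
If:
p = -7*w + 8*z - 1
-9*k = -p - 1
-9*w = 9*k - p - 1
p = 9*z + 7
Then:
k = -64/9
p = -65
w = 0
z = -8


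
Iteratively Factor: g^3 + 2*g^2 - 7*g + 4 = (g - 1)*(g^2 + 3*g - 4) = (g - 1)*(g + 4)*(g - 1)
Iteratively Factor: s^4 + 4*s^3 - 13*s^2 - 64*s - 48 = (s + 1)*(s^3 + 3*s^2 - 16*s - 48) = (s + 1)*(s + 4)*(s^2 - s - 12) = (s + 1)*(s + 3)*(s + 4)*(s - 4)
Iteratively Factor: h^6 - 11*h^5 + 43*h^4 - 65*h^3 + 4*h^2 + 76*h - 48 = (h - 4)*(h^5 - 7*h^4 + 15*h^3 - 5*h^2 - 16*h + 12) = (h - 4)*(h - 2)*(h^4 - 5*h^3 + 5*h^2 + 5*h - 6) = (h - 4)*(h - 2)*(h - 1)*(h^3 - 4*h^2 + h + 6) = (h - 4)*(h - 2)^2*(h - 1)*(h^2 - 2*h - 3) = (h - 4)*(h - 2)^2*(h - 1)*(h + 1)*(h - 3)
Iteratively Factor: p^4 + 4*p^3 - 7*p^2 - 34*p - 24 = (p + 4)*(p^3 - 7*p - 6) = (p - 3)*(p + 4)*(p^2 + 3*p + 2) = (p - 3)*(p + 2)*(p + 4)*(p + 1)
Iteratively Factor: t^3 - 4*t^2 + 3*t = (t - 1)*(t^2 - 3*t) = t*(t - 1)*(t - 3)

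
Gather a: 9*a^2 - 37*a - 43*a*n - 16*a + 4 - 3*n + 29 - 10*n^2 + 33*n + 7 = 9*a^2 + a*(-43*n - 53) - 10*n^2 + 30*n + 40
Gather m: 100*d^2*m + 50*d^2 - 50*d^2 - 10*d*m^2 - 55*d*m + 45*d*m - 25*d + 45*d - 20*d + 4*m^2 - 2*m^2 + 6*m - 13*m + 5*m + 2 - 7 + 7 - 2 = m^2*(2 - 10*d) + m*(100*d^2 - 10*d - 2)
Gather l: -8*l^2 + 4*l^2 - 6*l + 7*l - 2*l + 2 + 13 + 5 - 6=-4*l^2 - l + 14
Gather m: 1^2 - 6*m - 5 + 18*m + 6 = 12*m + 2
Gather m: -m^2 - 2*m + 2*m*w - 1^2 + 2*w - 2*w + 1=-m^2 + m*(2*w - 2)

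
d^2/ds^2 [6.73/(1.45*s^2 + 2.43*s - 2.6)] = (-28.29965*s^2 - 47.42631*s + 6.73*(2.9*s + 2.43)*(5.8*s + 4.86) + 50.7442)/(1.45*s^2 + 2.43*s - 2.6)^3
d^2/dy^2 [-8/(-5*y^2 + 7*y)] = 16*(-5*y*(5*y - 7) + (10*y - 7)^2)/(y^3*(5*y - 7)^3)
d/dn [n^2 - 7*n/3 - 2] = 2*n - 7/3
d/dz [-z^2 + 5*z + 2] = 5 - 2*z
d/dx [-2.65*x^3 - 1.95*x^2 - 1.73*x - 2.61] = -7.95*x^2 - 3.9*x - 1.73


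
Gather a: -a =-a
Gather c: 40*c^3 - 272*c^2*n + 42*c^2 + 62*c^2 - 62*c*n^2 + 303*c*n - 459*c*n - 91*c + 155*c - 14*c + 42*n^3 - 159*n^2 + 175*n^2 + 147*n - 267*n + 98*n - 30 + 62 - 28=40*c^3 + c^2*(104 - 272*n) + c*(-62*n^2 - 156*n + 50) + 42*n^3 + 16*n^2 - 22*n + 4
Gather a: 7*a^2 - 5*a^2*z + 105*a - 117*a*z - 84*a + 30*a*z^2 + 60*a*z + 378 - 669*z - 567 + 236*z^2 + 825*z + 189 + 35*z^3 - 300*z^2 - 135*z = a^2*(7 - 5*z) + a*(30*z^2 - 57*z + 21) + 35*z^3 - 64*z^2 + 21*z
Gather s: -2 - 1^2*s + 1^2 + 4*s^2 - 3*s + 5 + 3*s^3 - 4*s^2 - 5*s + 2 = 3*s^3 - 9*s + 6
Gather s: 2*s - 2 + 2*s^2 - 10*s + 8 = 2*s^2 - 8*s + 6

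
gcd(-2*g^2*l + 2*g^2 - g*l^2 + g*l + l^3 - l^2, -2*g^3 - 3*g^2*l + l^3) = 2*g^2 + g*l - l^2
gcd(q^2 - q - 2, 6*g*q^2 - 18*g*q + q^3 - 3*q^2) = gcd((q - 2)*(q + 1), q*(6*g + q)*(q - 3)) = 1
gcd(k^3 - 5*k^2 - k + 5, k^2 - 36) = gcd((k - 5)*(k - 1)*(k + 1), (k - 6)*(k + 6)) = 1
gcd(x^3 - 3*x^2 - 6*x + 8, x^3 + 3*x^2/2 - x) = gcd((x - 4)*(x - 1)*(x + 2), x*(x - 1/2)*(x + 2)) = x + 2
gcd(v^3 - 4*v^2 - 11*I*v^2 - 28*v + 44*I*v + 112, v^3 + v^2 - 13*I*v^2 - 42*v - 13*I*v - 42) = v - 7*I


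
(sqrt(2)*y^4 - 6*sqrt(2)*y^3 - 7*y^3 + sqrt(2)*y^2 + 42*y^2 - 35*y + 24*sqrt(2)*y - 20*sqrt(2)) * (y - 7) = sqrt(2)*y^5 - 13*sqrt(2)*y^4 - 7*y^4 + 43*sqrt(2)*y^3 + 91*y^3 - 329*y^2 + 17*sqrt(2)*y^2 - 188*sqrt(2)*y + 245*y + 140*sqrt(2)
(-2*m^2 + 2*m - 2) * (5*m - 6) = -10*m^3 + 22*m^2 - 22*m + 12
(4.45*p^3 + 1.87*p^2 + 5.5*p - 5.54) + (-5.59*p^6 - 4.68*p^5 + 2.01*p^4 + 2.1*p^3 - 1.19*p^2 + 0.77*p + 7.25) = -5.59*p^6 - 4.68*p^5 + 2.01*p^4 + 6.55*p^3 + 0.68*p^2 + 6.27*p + 1.71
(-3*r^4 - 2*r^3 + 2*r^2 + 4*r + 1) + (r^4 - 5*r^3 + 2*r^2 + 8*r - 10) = -2*r^4 - 7*r^3 + 4*r^2 + 12*r - 9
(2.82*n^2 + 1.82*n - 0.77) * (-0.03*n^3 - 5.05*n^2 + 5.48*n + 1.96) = -0.0846*n^5 - 14.2956*n^4 + 6.2857*n^3 + 19.3893*n^2 - 0.652400000000001*n - 1.5092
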